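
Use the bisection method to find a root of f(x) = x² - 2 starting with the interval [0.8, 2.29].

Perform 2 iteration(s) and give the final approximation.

f(x) = x² - 2
Initial interval: [0.8, 2.29]

Iteration 1:
  c_1 = (0.800000 + 2.290000)/2 = 1.545000
  f(c_1) = f(1.545000) = 0.387025
  f(a) × f(c) < 0, new interval: [0.800000, 1.545000]
Iteration 2:
  c_2 = (0.800000 + 1.545000)/2 = 1.172500
  f(c_2) = f(1.172500) = -0.625244
  f(a) × f(c) ≥ 0, new interval: [1.172500, 1.545000]

After 2 iteration(s), the approximation is c_2 = 1.172500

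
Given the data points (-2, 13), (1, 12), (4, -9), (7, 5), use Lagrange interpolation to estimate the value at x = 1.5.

Lagrange interpolation formula:
P(x) = Σ yᵢ × Lᵢ(x)
where Lᵢ(x) = Π_{j≠i} (x - xⱼ)/(xᵢ - xⱼ)

L_0(1.5) = (1.5 - 1)/(-2 - 1) × (1.5 - 4)/(-2 - 4) × (1.5 - 7)/(-2 - 7) = -0.042438
L_1(1.5) = (1.5 - (-2))/(1 - (-2)) × (1.5 - 4)/(1 - 4) × (1.5 - 7)/(1 - 7) = 0.891204
L_2(1.5) = (1.5 - (-2))/(4 - (-2)) × (1.5 - 1)/(4 - 1) × (1.5 - 7)/(4 - 7) = 0.178241
L_3(1.5) = (1.5 - (-2))/(7 - (-2)) × (1.5 - 1)/(7 - 1) × (1.5 - 4)/(7 - 4) = -0.027006

P(1.5) = 13×L_0(1.5) + 12×L_1(1.5) + (-9)×L_2(1.5) + 5×L_3(1.5)
P(1.5) = 8.403549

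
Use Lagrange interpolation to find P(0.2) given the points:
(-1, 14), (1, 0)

Lagrange interpolation formula:
P(x) = Σ yᵢ × Lᵢ(x)
where Lᵢ(x) = Π_{j≠i} (x - xⱼ)/(xᵢ - xⱼ)

L_0(0.2) = (0.2 - 1)/(-1 - 1) = 0.400000
L_1(0.2) = (0.2 - (-1))/(1 - (-1)) = 0.600000

P(0.2) = 14×L_0(0.2) + 0×L_1(0.2)
P(0.2) = 5.600000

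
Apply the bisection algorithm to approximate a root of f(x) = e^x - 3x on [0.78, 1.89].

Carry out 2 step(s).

f(x) = e^x - 3x
Initial interval: [0.78, 1.89]

Iteration 1:
  c_1 = (0.780000 + 1.890000)/2 = 1.335000
  f(c_1) = f(1.335000) = -0.205004
  f(a) × f(c) ≥ 0, new interval: [1.335000, 1.890000]
Iteration 2:
  c_2 = (1.335000 + 1.890000)/2 = 1.612500
  f(c_2) = f(1.612500) = 0.177834
  f(a) × f(c) < 0, new interval: [1.335000, 1.612500]

After 2 iteration(s), the approximation is c_2 = 1.612500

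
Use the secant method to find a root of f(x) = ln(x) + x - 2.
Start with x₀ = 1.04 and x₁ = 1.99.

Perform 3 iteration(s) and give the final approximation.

f(x) = ln(x) + x - 2
x₀ = 1.04, x₁ = 1.99

Secant formula: x_{n+1} = x_n - f(x_n)(x_n - x_{n-1})/(f(x_n) - f(x_{n-1}))

Iteration 1:
  f(1.040000) = -0.920779
  f(1.990000) = 0.678135
  x_2 = 1.990000 - 0.678135×(1.990000 - 1.040000)/(0.678135 - (-0.920779))
       = 1.587084
Iteration 2:
  f(1.990000) = 0.678135
  f(1.587084) = 0.048982
  x_3 = 1.587084 - 0.048982×(1.587084 - 1.990000)/(0.048982 - 0.678135)
       = 1.555715
Iteration 3:
  f(1.587084) = 0.048982
  f(1.555715) = -0.002350
  x_4 = 1.555715 - (-0.002350)×(1.555715 - 1.587084)/(-0.002350 - 0.048982)
       = 1.557151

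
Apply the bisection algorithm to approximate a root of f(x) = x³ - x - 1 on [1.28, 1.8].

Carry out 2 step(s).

f(x) = x³ - x - 1
Initial interval: [1.28, 1.8]

Iteration 1:
  c_1 = (1.280000 + 1.800000)/2 = 1.540000
  f(c_1) = f(1.540000) = 1.112264
  f(a) × f(c) < 0, new interval: [1.280000, 1.540000]
Iteration 2:
  c_2 = (1.280000 + 1.540000)/2 = 1.410000
  f(c_2) = f(1.410000) = 0.393221
  f(a) × f(c) < 0, new interval: [1.280000, 1.410000]

After 2 iteration(s), the approximation is c_2 = 1.410000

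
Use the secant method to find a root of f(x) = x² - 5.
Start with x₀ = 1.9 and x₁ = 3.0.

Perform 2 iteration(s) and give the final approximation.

f(x) = x² - 5
x₀ = 1.9, x₁ = 3.0

Secant formula: x_{n+1} = x_n - f(x_n)(x_n - x_{n-1})/(f(x_n) - f(x_{n-1}))

Iteration 1:
  f(1.900000) = -1.390000
  f(3.000000) = 4.000000
  x_2 = 3.000000 - 4.000000×(3.000000 - 1.900000)/(4.000000 - (-1.390000))
       = 2.183673
Iteration 2:
  f(3.000000) = 4.000000
  f(2.183673) = -0.231570
  x_3 = 2.183673 - (-0.231570)×(2.183673 - 3.000000)/(-0.231570 - 4.000000)
       = 2.228346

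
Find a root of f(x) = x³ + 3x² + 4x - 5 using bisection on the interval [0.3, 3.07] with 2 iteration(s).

f(x) = x³ + 3x² + 4x - 5
Initial interval: [0.3, 3.07]

Iteration 1:
  c_1 = (0.300000 + 3.070000)/2 = 1.685000
  f(c_1) = f(1.685000) = 15.041769
  f(a) × f(c) < 0, new interval: [0.300000, 1.685000]
Iteration 2:
  c_2 = (0.300000 + 1.685000)/2 = 0.992500
  f(c_2) = f(0.992500) = 2.902837
  f(a) × f(c) < 0, new interval: [0.300000, 0.992500]

After 2 iteration(s), the approximation is c_2 = 0.992500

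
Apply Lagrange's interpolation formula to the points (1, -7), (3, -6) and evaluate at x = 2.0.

Lagrange interpolation formula:
P(x) = Σ yᵢ × Lᵢ(x)
where Lᵢ(x) = Π_{j≠i} (x - xⱼ)/(xᵢ - xⱼ)

L_0(2.0) = (2.0 - 3)/(1 - 3) = 0.500000
L_1(2.0) = (2.0 - 1)/(3 - 1) = 0.500000

P(2.0) = (-7)×L_0(2.0) + (-6)×L_1(2.0)
P(2.0) = -6.500000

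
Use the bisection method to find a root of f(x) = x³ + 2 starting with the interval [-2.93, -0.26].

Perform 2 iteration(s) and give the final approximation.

f(x) = x³ + 2
Initial interval: [-2.93, -0.26]

Iteration 1:
  c_1 = (-2.930000 + (-0.260000))/2 = -1.595000
  f(c_1) = f(-1.595000) = -2.057720
  f(a) × f(c) ≥ 0, new interval: [-1.595000, -0.260000]
Iteration 2:
  c_2 = (-1.595000 + (-0.260000))/2 = -0.927500
  f(c_2) = f(-0.927500) = 1.202112
  f(a) × f(c) < 0, new interval: [-1.595000, -0.927500]

After 2 iteration(s), the approximation is c_2 = -0.927500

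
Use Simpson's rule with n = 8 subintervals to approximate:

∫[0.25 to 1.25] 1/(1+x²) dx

f(x) = 1/(1+x²)
a = 0.25, b = 1.25, n = 8
h = (b - a)/n = 0.125000

Simpson's rule: (h/3)[f(x₀) + 4f(x₁) + 2f(x₂) + ... + f(xₙ)]

x_0 = 0.2500, f(x_0) = 0.941176, coefficient = 1
x_1 = 0.3750, f(x_1) = 0.876712, coefficient = 4
x_2 = 0.5000, f(x_2) = 0.800000, coefficient = 2
x_3 = 0.6250, f(x_3) = 0.719101, coefficient = 4
x_4 = 0.7500, f(x_4) = 0.640000, coefficient = 2
x_5 = 0.8750, f(x_5) = 0.566372, coefficient = 4
x_6 = 1.0000, f(x_6) = 0.500000, coefficient = 2
x_7 = 1.1250, f(x_7) = 0.441379, coefficient = 4
x_8 = 1.2500, f(x_8) = 0.390244, coefficient = 1

I ≈ (0.125000/3) × 15.625678 = 0.651070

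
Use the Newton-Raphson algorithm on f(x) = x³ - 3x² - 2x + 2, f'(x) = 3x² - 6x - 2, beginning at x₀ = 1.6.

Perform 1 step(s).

f(x) = x³ - 3x² - 2x + 2
f'(x) = 3x² - 6x - 2
x₀ = 1.6

Newton-Raphson formula: x_{n+1} = x_n - f(x_n)/f'(x_n)

Iteration 1:
  f(1.600000) = -4.784000
  f'(1.600000) = -3.920000
  x_1 = 1.600000 - (-4.784000)/(-3.920000) = 0.379592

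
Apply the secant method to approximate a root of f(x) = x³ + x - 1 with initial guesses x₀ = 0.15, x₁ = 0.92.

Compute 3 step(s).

f(x) = x³ + x - 1
x₀ = 0.15, x₁ = 0.92

Secant formula: x_{n+1} = x_n - f(x_n)(x_n - x_{n-1})/(f(x_n) - f(x_{n-1}))

Iteration 1:
  f(0.150000) = -0.846625
  f(0.920000) = 0.698688
  x_2 = 0.920000 - 0.698688×(0.920000 - 0.150000)/(0.698688 - (-0.846625))
       = 0.571857
Iteration 2:
  f(0.920000) = 0.698688
  f(0.571857) = -0.241134
  x_3 = 0.571857 - (-0.241134)×(0.571857 - 0.920000)/(-0.241134 - 0.698688)
       = 0.661182
Iteration 3:
  f(0.571857) = -0.241134
  f(0.661182) = -0.049776
  x_4 = 0.661182 - (-0.049776)×(0.661182 - 0.571857)/(-0.049776 - (-0.241134))
       = 0.684416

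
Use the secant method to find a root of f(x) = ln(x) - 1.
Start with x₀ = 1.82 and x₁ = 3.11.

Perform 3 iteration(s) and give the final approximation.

f(x) = ln(x) - 1
x₀ = 1.82, x₁ = 3.11

Secant formula: x_{n+1} = x_n - f(x_n)(x_n - x_{n-1})/(f(x_n) - f(x_{n-1}))

Iteration 1:
  f(1.820000) = -0.401163
  f(3.110000) = 0.134623
  x_2 = 3.110000 - 0.134623×(3.110000 - 1.820000)/(0.134623 - (-0.401163))
       = 2.785872
Iteration 2:
  f(3.110000) = 0.134623
  f(2.785872) = 0.024561
  x_3 = 2.785872 - 0.024561×(2.785872 - 3.110000)/(0.024561 - 0.134623)
       = 2.713541
Iteration 3:
  f(2.785872) = 0.024561
  f(2.713541) = -0.001746
  x_4 = 2.713541 - (-0.001746)×(2.713541 - 2.785872)/(-0.001746 - 0.024561)
       = 2.718341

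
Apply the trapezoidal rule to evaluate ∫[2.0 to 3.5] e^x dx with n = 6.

f(x) = e^x
a = 2.0, b = 3.5, n = 6
h = (b - a)/n = 0.250000

Trapezoidal rule: (h/2)[f(x₀) + 2f(x₁) + 2f(x₂) + ... + f(xₙ)]

x_0 = 2.0000, f(x_0) = 7.389056, coefficient = 1
x_1 = 2.2500, f(x_1) = 9.487736, coefficient = 2
x_2 = 2.5000, f(x_2) = 12.182494, coefficient = 2
x_3 = 2.7500, f(x_3) = 15.642632, coefficient = 2
x_4 = 3.0000, f(x_4) = 20.085537, coefficient = 2
x_5 = 3.2500, f(x_5) = 25.790340, coefficient = 2
x_6 = 3.5000, f(x_6) = 33.115452, coefficient = 1

I ≈ (0.250000/2) × 206.881985 = 25.860248
Exact value: 25.726396
Error: 0.133852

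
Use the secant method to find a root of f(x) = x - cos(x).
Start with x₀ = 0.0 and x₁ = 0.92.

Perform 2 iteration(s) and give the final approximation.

f(x) = x - cos(x)
x₀ = 0.0, x₁ = 0.92

Secant formula: x_{n+1} = x_n - f(x_n)(x_n - x_{n-1})/(f(x_n) - f(x_{n-1}))

Iteration 1:
  f(0.000000) = -1.000000
  f(0.920000) = 0.314180
  x_2 = 0.920000 - 0.314180×(0.920000 - 0.000000)/(0.314180 - (-1.000000))
       = 0.700056
Iteration 2:
  f(0.920000) = 0.314180
  f(0.700056) = -0.064749
  x_3 = 0.700056 - (-0.064749)×(0.700056 - 0.920000)/(-0.064749 - 0.314180)
       = 0.737639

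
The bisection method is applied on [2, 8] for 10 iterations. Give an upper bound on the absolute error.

Bisection error bound: |error| ≤ (b-a)/2^n
|error| ≤ (8 - 2)/2^10 = 6/2^10
|error| ≤ 0.0058593750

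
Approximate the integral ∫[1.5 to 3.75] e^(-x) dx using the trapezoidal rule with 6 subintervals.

f(x) = e^(-x)
a = 1.5, b = 3.75, n = 6
h = (b - a)/n = 0.375000

Trapezoidal rule: (h/2)[f(x₀) + 2f(x₁) + 2f(x₂) + ... + f(xₙ)]

x_0 = 1.5000, f(x_0) = 0.223130, coefficient = 1
x_1 = 1.8750, f(x_1) = 0.153355, coefficient = 2
x_2 = 2.2500, f(x_2) = 0.105399, coefficient = 2
x_3 = 2.6250, f(x_3) = 0.072440, coefficient = 2
x_4 = 3.0000, f(x_4) = 0.049787, coefficient = 2
x_5 = 3.3750, f(x_5) = 0.034218, coefficient = 2
x_6 = 3.7500, f(x_6) = 0.023518, coefficient = 1

I ≈ (0.375000/2) × 1.077046 = 0.201946
Exact value: 0.199612
Error: 0.002334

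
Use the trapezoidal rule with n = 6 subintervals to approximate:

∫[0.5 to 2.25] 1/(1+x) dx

f(x) = 1/(1+x)
a = 0.5, b = 2.25, n = 6
h = (b - a)/n = 0.291667

Trapezoidal rule: (h/2)[f(x₀) + 2f(x₁) + 2f(x₂) + ... + f(xₙ)]

x_0 = 0.5000, f(x_0) = 0.666667, coefficient = 1
x_1 = 0.7917, f(x_1) = 0.558140, coefficient = 2
x_2 = 1.0833, f(x_2) = 0.480000, coefficient = 2
x_3 = 1.3750, f(x_3) = 0.421053, coefficient = 2
x_4 = 1.6667, f(x_4) = 0.375000, coefficient = 2
x_5 = 1.9583, f(x_5) = 0.338028, coefficient = 2
x_6 = 2.2500, f(x_6) = 0.307692, coefficient = 1

I ≈ (0.291667/2) × 5.318800 = 0.775658
Exact value: 0.773190
Error: 0.002468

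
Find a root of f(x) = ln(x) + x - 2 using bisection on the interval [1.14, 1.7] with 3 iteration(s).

f(x) = ln(x) + x - 2
Initial interval: [1.14, 1.7]

Iteration 1:
  c_1 = (1.140000 + 1.700000)/2 = 1.420000
  f(c_1) = f(1.420000) = -0.229343
  f(a) × f(c) ≥ 0, new interval: [1.420000, 1.700000]
Iteration 2:
  c_2 = (1.420000 + 1.700000)/2 = 1.560000
  f(c_2) = f(1.560000) = 0.004686
  f(a) × f(c) < 0, new interval: [1.420000, 1.560000]
Iteration 3:
  c_3 = (1.420000 + 1.560000)/2 = 1.490000
  f(c_3) = f(1.490000) = -0.111224
  f(a) × f(c) ≥ 0, new interval: [1.490000, 1.560000]

After 3 iteration(s), the approximation is c_3 = 1.490000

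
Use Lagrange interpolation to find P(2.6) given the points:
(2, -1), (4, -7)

Lagrange interpolation formula:
P(x) = Σ yᵢ × Lᵢ(x)
where Lᵢ(x) = Π_{j≠i} (x - xⱼ)/(xᵢ - xⱼ)

L_0(2.6) = (2.6 - 4)/(2 - 4) = 0.700000
L_1(2.6) = (2.6 - 2)/(4 - 2) = 0.300000

P(2.6) = (-1)×L_0(2.6) + (-7)×L_1(2.6)
P(2.6) = -2.800000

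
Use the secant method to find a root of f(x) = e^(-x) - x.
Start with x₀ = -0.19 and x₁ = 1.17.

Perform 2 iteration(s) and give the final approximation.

f(x) = e^(-x) - x
x₀ = -0.19, x₁ = 1.17

Secant formula: x_{n+1} = x_n - f(x_n)(x_n - x_{n-1})/(f(x_n) - f(x_{n-1}))

Iteration 1:
  f(-0.190000) = 1.399250
  f(1.170000) = -0.859633
  x_2 = 1.170000 - (-0.859633)×(1.170000 - (-0.190000))/(-0.859633 - 1.399250)
       = 0.652443
Iteration 2:
  f(1.170000) = -0.859633
  f(0.652443) = -0.131671
  x_3 = 0.652443 - (-0.131671)×(0.652443 - 1.170000)/(-0.131671 - (-0.859633))
       = 0.558829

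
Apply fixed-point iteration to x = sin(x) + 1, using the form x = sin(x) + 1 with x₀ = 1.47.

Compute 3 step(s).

Equation: x = sin(x) + 1
Fixed-point form: x = sin(x) + 1
x₀ = 1.47

x_1 = g(1.470000) = 1.994924
x_2 = g(1.994924) = 1.911398
x_3 = g(1.911398) = 1.942554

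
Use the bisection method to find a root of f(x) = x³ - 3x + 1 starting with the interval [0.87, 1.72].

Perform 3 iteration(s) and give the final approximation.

f(x) = x³ - 3x + 1
Initial interval: [0.87, 1.72]

Iteration 1:
  c_1 = (0.870000 + 1.720000)/2 = 1.295000
  f(c_1) = f(1.295000) = -0.713253
  f(a) × f(c) ≥ 0, new interval: [1.295000, 1.720000]
Iteration 2:
  c_2 = (1.295000 + 1.720000)/2 = 1.507500
  f(c_2) = f(1.507500) = -0.096621
  f(a) × f(c) ≥ 0, new interval: [1.507500, 1.720000]
Iteration 3:
  c_3 = (1.507500 + 1.720000)/2 = 1.613750
  f(c_3) = f(1.613750) = 0.361260
  f(a) × f(c) < 0, new interval: [1.507500, 1.613750]

After 3 iteration(s), the approximation is c_3 = 1.613750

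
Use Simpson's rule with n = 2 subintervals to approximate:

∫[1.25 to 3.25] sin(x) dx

f(x) = sin(x)
a = 1.25, b = 3.25, n = 2
h = (b - a)/n = 1.000000

Simpson's rule: (h/3)[f(x₀) + 4f(x₁) + 2f(x₂) + ... + f(xₙ)]

x_0 = 1.2500, f(x_0) = 0.948985, coefficient = 1
x_1 = 2.2500, f(x_1) = 0.778073, coefficient = 4
x_2 = 3.2500, f(x_2) = -0.108195, coefficient = 1

I ≈ (1.000000/3) × 3.953082 = 1.317694
Exact value: 1.309452
Error: 0.008242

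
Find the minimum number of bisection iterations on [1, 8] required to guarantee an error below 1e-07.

We need (b-a)/2^n ≤ 1e-07
(8 - 1)/2^n ≤ 1e-07
7/2^n ≤ 1e-07
2^n ≥ 70000000
n ≥ log₂(70000000) = 26.06
n ≥ 27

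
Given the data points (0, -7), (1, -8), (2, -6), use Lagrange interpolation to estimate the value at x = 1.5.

Lagrange interpolation formula:
P(x) = Σ yᵢ × Lᵢ(x)
where Lᵢ(x) = Π_{j≠i} (x - xⱼ)/(xᵢ - xⱼ)

L_0(1.5) = (1.5 - 1)/(0 - 1) × (1.5 - 2)/(0 - 2) = -0.125000
L_1(1.5) = (1.5 - 0)/(1 - 0) × (1.5 - 2)/(1 - 2) = 0.750000
L_2(1.5) = (1.5 - 0)/(2 - 0) × (1.5 - 1)/(2 - 1) = 0.375000

P(1.5) = (-7)×L_0(1.5) + (-8)×L_1(1.5) + (-6)×L_2(1.5)
P(1.5) = -7.375000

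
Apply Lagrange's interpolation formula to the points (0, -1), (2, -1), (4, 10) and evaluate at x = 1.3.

Lagrange interpolation formula:
P(x) = Σ yᵢ × Lᵢ(x)
where Lᵢ(x) = Π_{j≠i} (x - xⱼ)/(xᵢ - xⱼ)

L_0(1.3) = (1.3 - 2)/(0 - 2) × (1.3 - 4)/(0 - 4) = 0.236250
L_1(1.3) = (1.3 - 0)/(2 - 0) × (1.3 - 4)/(2 - 4) = 0.877500
L_2(1.3) = (1.3 - 0)/(4 - 0) × (1.3 - 2)/(4 - 2) = -0.113750

P(1.3) = (-1)×L_0(1.3) + (-1)×L_1(1.3) + 10×L_2(1.3)
P(1.3) = -2.251250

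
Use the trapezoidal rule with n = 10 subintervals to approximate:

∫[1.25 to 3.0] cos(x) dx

f(x) = cos(x)
a = 1.25, b = 3.0, n = 10
h = (b - a)/n = 0.175000

Trapezoidal rule: (h/2)[f(x₀) + 2f(x₁) + 2f(x₂) + ... + f(xₙ)]

x_0 = 1.2500, f(x_0) = 0.315322, coefficient = 1
x_1 = 1.4250, f(x_1) = 0.145280, coefficient = 2
x_2 = 1.6000, f(x_2) = -0.029200, coefficient = 2
x_3 = 1.7750, f(x_3) = -0.202787, coefficient = 2
x_4 = 1.9500, f(x_4) = -0.370181, coefficient = 2
x_5 = 2.1250, f(x_5) = -0.526266, coefficient = 2
x_6 = 2.3000, f(x_6) = -0.666276, coefficient = 2
x_7 = 2.4750, f(x_7) = -0.785933, coefficient = 2
x_8 = 2.6500, f(x_8) = -0.881582, coefficient = 2
x_9 = 2.8250, f(x_9) = -0.950302, coefficient = 2
x_10 = 3.0000, f(x_10) = -0.989992, coefficient = 1

I ≈ (0.175000/2) × -9.209164 = -0.805802
Exact value: -0.807865
Error: 0.002063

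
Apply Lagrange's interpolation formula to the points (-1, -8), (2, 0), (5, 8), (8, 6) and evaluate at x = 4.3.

Lagrange interpolation formula:
P(x) = Σ yᵢ × Lᵢ(x)
where Lᵢ(x) = Π_{j≠i} (x - xⱼ)/(xᵢ - xⱼ)

L_0(4.3) = (4.3 - 2)/(-1 - 2) × (4.3 - 5)/(-1 - 5) × (4.3 - 8)/(-1 - 8) = -0.036772
L_1(4.3) = (4.3 - (-1))/(2 - (-1)) × (4.3 - 5)/(2 - 5) × (4.3 - 8)/(2 - 8) = 0.254204
L_2(4.3) = (4.3 - (-1))/(5 - (-1)) × (4.3 - 2)/(5 - 2) × (4.3 - 8)/(5 - 8) = 0.835241
L_3(4.3) = (4.3 - (-1))/(8 - (-1)) × (4.3 - 2)/(8 - 2) × (4.3 - 5)/(8 - 5) = -0.052673

P(4.3) = (-8)×L_0(4.3) + 0×L_1(4.3) + 8×L_2(4.3) + 6×L_3(4.3)
P(4.3) = 6.660062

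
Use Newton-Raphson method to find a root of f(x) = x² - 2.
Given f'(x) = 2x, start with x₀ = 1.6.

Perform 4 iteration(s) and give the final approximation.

f(x) = x² - 2
f'(x) = 2x
x₀ = 1.6

Newton-Raphson formula: x_{n+1} = x_n - f(x_n)/f'(x_n)

Iteration 1:
  f(1.600000) = 0.560000
  f'(1.600000) = 3.200000
  x_1 = 1.600000 - 0.560000/3.200000 = 1.425000
Iteration 2:
  f(1.425000) = 0.030625
  f'(1.425000) = 2.850000
  x_2 = 1.425000 - 0.030625/2.850000 = 1.414254
Iteration 3:
  f(1.414254) = 0.000115
  f'(1.414254) = 2.828509
  x_3 = 1.414254 - 0.000115/2.828509 = 1.414214
Iteration 4:
  f(1.414214) = 0.000000
  f'(1.414214) = 2.828427
  x_4 = 1.414214 - 0.000000/2.828427 = 1.414214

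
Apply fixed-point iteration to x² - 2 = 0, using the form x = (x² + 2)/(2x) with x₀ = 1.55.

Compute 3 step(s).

Equation: x² - 2 = 0
Fixed-point form: x = (x² + 2)/(2x)
x₀ = 1.55

x_1 = g(1.550000) = 1.420161
x_2 = g(1.420161) = 1.414226
x_3 = g(1.414226) = 1.414214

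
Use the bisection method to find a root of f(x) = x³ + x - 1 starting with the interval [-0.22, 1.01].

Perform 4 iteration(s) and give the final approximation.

f(x) = x³ + x - 1
Initial interval: [-0.22, 1.01]

Iteration 1:
  c_1 = (-0.220000 + 1.010000)/2 = 0.395000
  f(c_1) = f(0.395000) = -0.543370
  f(a) × f(c) ≥ 0, new interval: [0.395000, 1.010000]
Iteration 2:
  c_2 = (0.395000 + 1.010000)/2 = 0.702500
  f(c_2) = f(0.702500) = 0.049188
  f(a) × f(c) < 0, new interval: [0.395000, 0.702500]
Iteration 3:
  c_3 = (0.395000 + 0.702500)/2 = 0.548750
  f(c_3) = f(0.548750) = -0.286007
  f(a) × f(c) ≥ 0, new interval: [0.548750, 0.702500]
Iteration 4:
  c_4 = (0.548750 + 0.702500)/2 = 0.625625
  f(c_4) = f(0.625625) = -0.129501
  f(a) × f(c) ≥ 0, new interval: [0.625625, 0.702500]

After 4 iteration(s), the approximation is c_4 = 0.625625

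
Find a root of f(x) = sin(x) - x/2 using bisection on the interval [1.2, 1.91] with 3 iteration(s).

f(x) = sin(x) - x/2
Initial interval: [1.2, 1.91]

Iteration 1:
  c_1 = (1.200000 + 1.910000)/2 = 1.555000
  f(c_1) = f(1.555000) = 0.222375
  f(a) × f(c) ≥ 0, new interval: [1.555000, 1.910000]
Iteration 2:
  c_2 = (1.555000 + 1.910000)/2 = 1.732500
  f(c_2) = f(1.732500) = 0.120704
  f(a) × f(c) ≥ 0, new interval: [1.732500, 1.910000]
Iteration 3:
  c_3 = (1.732500 + 1.910000)/2 = 1.821250
  f(c_3) = f(1.821250) = 0.058175
  f(a) × f(c) ≥ 0, new interval: [1.821250, 1.910000]

After 3 iteration(s), the approximation is c_3 = 1.821250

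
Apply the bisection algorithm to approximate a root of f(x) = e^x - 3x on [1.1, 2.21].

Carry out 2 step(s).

f(x) = e^x - 3x
Initial interval: [1.1, 2.21]

Iteration 1:
  c_1 = (1.100000 + 2.210000)/2 = 1.655000
  f(c_1) = f(1.655000) = 0.268080
  f(a) × f(c) < 0, new interval: [1.100000, 1.655000]
Iteration 2:
  c_2 = (1.100000 + 1.655000)/2 = 1.377500
  f(c_2) = f(1.377500) = -0.167523
  f(a) × f(c) ≥ 0, new interval: [1.377500, 1.655000]

After 2 iteration(s), the approximation is c_2 = 1.377500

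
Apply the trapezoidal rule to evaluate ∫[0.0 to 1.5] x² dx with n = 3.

f(x) = x²
a = 0.0, b = 1.5, n = 3
h = (b - a)/n = 0.500000

Trapezoidal rule: (h/2)[f(x₀) + 2f(x₁) + 2f(x₂) + ... + f(xₙ)]

x_0 = 0.0000, f(x_0) = 0.000000, coefficient = 1
x_1 = 0.5000, f(x_1) = 0.250000, coefficient = 2
x_2 = 1.0000, f(x_2) = 1.000000, coefficient = 2
x_3 = 1.5000, f(x_3) = 2.250000, coefficient = 1

I ≈ (0.500000/2) × 4.750000 = 1.187500
Exact value: 1.125000
Error: 0.062500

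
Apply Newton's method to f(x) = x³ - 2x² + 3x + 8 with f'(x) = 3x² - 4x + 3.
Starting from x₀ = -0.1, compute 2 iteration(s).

f(x) = x³ - 2x² + 3x + 8
f'(x) = 3x² - 4x + 3
x₀ = -0.1

Newton-Raphson formula: x_{n+1} = x_n - f(x_n)/f'(x_n)

Iteration 1:
  f(-0.100000) = 7.679000
  f'(-0.100000) = 3.430000
  x_1 = -0.100000 - 7.679000/3.430000 = -2.338776
Iteration 2:
  f(-2.338776) = -22.748868
  f'(-2.338776) = 28.764715
  x_2 = -2.338776 - (-22.748868)/28.764715 = -1.547915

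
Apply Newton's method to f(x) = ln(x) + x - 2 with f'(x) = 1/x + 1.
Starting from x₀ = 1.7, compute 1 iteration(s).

f(x) = ln(x) + x - 2
f'(x) = 1/x + 1
x₀ = 1.7

Newton-Raphson formula: x_{n+1} = x_n - f(x_n)/f'(x_n)

Iteration 1:
  f(1.700000) = 0.230628
  f'(1.700000) = 1.588235
  x_1 = 1.700000 - 0.230628/1.588235 = 1.554790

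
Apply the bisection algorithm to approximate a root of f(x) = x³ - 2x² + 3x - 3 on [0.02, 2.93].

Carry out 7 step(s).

f(x) = x³ - 2x² + 3x - 3
Initial interval: [0.02, 2.93]

Iteration 1:
  c_1 = (0.020000 + 2.930000)/2 = 1.475000
  f(c_1) = f(1.475000) = 0.282797
  f(a) × f(c) < 0, new interval: [0.020000, 1.475000]
Iteration 2:
  c_2 = (0.020000 + 1.475000)/2 = 0.747500
  f(c_2) = f(0.747500) = -1.457342
  f(a) × f(c) ≥ 0, new interval: [0.747500, 1.475000]
Iteration 3:
  c_3 = (0.747500 + 1.475000)/2 = 1.111250
  f(c_3) = f(1.111250) = -0.763747
  f(a) × f(c) ≥ 0, new interval: [1.111250, 1.475000]
Iteration 4:
  c_4 = (1.111250 + 1.475000)/2 = 1.293125
  f(c_4) = f(1.293125) = -0.302642
  f(a) × f(c) ≥ 0, new interval: [1.293125, 1.475000]
Iteration 5:
  c_5 = (1.293125 + 1.475000)/2 = 1.384063
  f(c_5) = f(1.384063) = -0.027720
  f(a) × f(c) ≥ 0, new interval: [1.384063, 1.475000]
Iteration 6:
  c_6 = (1.384063 + 1.475000)/2 = 1.429531
  f(c_6) = f(1.429531) = 0.122807
  f(a) × f(c) < 0, new interval: [1.384063, 1.429531]
Iteration 7:
  c_7 = (1.384063 + 1.429531)/2 = 1.406797
  f(c_7) = f(1.406797) = 0.046396
  f(a) × f(c) < 0, new interval: [1.384063, 1.406797]

After 7 iteration(s), the approximation is c_7 = 1.406797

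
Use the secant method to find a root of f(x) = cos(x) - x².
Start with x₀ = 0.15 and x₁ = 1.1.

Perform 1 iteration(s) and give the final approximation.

f(x) = cos(x) - x²
x₀ = 0.15, x₁ = 1.1

Secant formula: x_{n+1} = x_n - f(x_n)(x_n - x_{n-1})/(f(x_n) - f(x_{n-1}))

Iteration 1:
  f(0.150000) = 0.966271
  f(1.100000) = -0.756404
  x_2 = 1.100000 - (-0.756404)×(1.100000 - 0.150000)/(-0.756404 - 0.966271)
       = 0.682868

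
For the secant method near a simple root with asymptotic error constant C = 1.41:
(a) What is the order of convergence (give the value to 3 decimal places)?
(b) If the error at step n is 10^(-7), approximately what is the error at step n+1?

(a) Secant method has superlinear convergence with order φ = (1+√5)/2 ≈ 1.618.
    This means |e_{n+1}| ≈ C|e_n|^1.618.

(b) With |e_n| = 10^(-7) and C = 1.41:
    |e_{n+1}| ≈ 1.41 × (10^(-7))^1.618 = 1.41 × 10^(-11.33)

(a) ≈ 1.618 (golden ratio); (b) |e_{n+1}| ≈ 6.652e-12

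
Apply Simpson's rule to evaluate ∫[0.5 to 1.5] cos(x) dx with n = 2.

f(x) = cos(x)
a = 0.5, b = 1.5, n = 2
h = (b - a)/n = 0.500000

Simpson's rule: (h/3)[f(x₀) + 4f(x₁) + 2f(x₂) + ... + f(xₙ)]

x_0 = 0.5000, f(x_0) = 0.877583, coefficient = 1
x_1 = 1.0000, f(x_1) = 0.540302, coefficient = 4
x_2 = 1.5000, f(x_2) = 0.070737, coefficient = 1

I ≈ (0.500000/3) × 3.109529 = 0.518255
Exact value: 0.518069
Error: 0.000185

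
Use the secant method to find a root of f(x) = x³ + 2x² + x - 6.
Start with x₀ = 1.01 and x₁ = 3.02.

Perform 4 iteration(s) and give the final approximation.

f(x) = x³ + 2x² + x - 6
x₀ = 1.01, x₁ = 3.02

Secant formula: x_{n+1} = x_n - f(x_n)(x_n - x_{n-1})/(f(x_n) - f(x_{n-1}))

Iteration 1:
  f(1.010000) = -1.919499
  f(3.020000) = 42.804408
  x_2 = 3.020000 - 42.804408×(3.020000 - 1.010000)/(42.804408 - (-1.919499))
       = 1.096267
Iteration 2:
  f(3.020000) = 42.804408
  f(1.096267) = -1.182636
  x_3 = 1.096267 - (-1.182636)×(1.096267 - 3.020000)/(-1.182636 - 42.804408)
       = 1.147988
Iteration 3:
  f(1.096267) = -1.182636
  f(1.147988) = -0.703349
  x_4 = 1.147988 - (-0.703349)×(1.147988 - 1.096267)/(-0.703349 - (-1.182636))
       = 1.223889
Iteration 4:
  f(1.147988) = -0.703349
  f(1.223889) = 0.052968
  x_5 = 1.223889 - 0.052968×(1.223889 - 1.147988)/(0.052968 - (-0.703349))
       = 1.218574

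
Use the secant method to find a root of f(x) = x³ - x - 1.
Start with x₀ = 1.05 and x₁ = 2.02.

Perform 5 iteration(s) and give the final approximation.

f(x) = x³ - x - 1
x₀ = 1.05, x₁ = 2.02

Secant formula: x_{n+1} = x_n - f(x_n)(x_n - x_{n-1})/(f(x_n) - f(x_{n-1}))

Iteration 1:
  f(1.050000) = -0.892375
  f(2.020000) = 5.222408
  x_2 = 2.020000 - 5.222408×(2.020000 - 1.050000)/(5.222408 - (-0.892375))
       = 1.191559
Iteration 2:
  f(2.020000) = 5.222408
  f(1.191559) = -0.499768
  x_3 = 1.191559 - (-0.499768)×(1.191559 - 2.020000)/(-0.499768 - 5.222408)
       = 1.263914
Iteration 3:
  f(1.191559) = -0.499768
  f(1.263914) = -0.244838
  x_4 = 1.263914 - (-0.244838)×(1.263914 - 1.191559)/(-0.244838 - (-0.499768))
       = 1.333405
Iteration 4:
  f(1.263914) = -0.244838
  f(1.333405) = 0.037347
  x_5 = 1.333405 - 0.037347×(1.333405 - 1.263914)/(0.037347 - (-0.244838))
       = 1.324208
Iteration 5:
  f(1.333405) = 0.037347
  f(1.324208) = -0.002175
  x_6 = 1.324208 - (-0.002175)×(1.324208 - 1.333405)/(-0.002175 - 0.037347)
       = 1.324714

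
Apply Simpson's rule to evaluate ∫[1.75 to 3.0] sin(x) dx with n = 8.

f(x) = sin(x)
a = 1.75, b = 3.0, n = 8
h = (b - a)/n = 0.156250

Simpson's rule: (h/3)[f(x₀) + 4f(x₁) + 2f(x₂) + ... + f(xₙ)]

x_0 = 1.7500, f(x_0) = 0.983986, coefficient = 1
x_1 = 1.9062, f(x_1) = 0.944261, coefficient = 4
x_2 = 2.0625, f(x_2) = 0.881530, coefficient = 2
x_3 = 2.2188, f(x_3) = 0.797321, coefficient = 4
x_4 = 2.3750, f(x_4) = 0.693685, coefficient = 2
x_5 = 2.5312, f(x_5) = 0.573148, coefficient = 4
x_6 = 2.6875, f(x_6) = 0.438647, coefficient = 2
x_7 = 2.8438, f(x_7) = 0.293459, coefficient = 4
x_8 = 3.0000, f(x_8) = 0.141120, coefficient = 1

I ≈ (0.156250/3) × 15.585583 = 0.811749
Exact value: 0.811746
Error: 0.000003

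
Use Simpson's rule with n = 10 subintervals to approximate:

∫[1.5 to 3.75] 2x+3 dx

f(x) = 2x+3
a = 1.5, b = 3.75, n = 10
h = (b - a)/n = 0.225000

Simpson's rule: (h/3)[f(x₀) + 4f(x₁) + 2f(x₂) + ... + f(xₙ)]

x_0 = 1.5000, f(x_0) = 6.000000, coefficient = 1
x_1 = 1.7250, f(x_1) = 6.450000, coefficient = 4
x_2 = 1.9500, f(x_2) = 6.900000, coefficient = 2
x_3 = 2.1750, f(x_3) = 7.350000, coefficient = 4
x_4 = 2.4000, f(x_4) = 7.800000, coefficient = 2
x_5 = 2.6250, f(x_5) = 8.250000, coefficient = 4
x_6 = 2.8500, f(x_6) = 8.700000, coefficient = 2
x_7 = 3.0750, f(x_7) = 9.150000, coefficient = 4
x_8 = 3.3000, f(x_8) = 9.600000, coefficient = 2
x_9 = 3.5250, f(x_9) = 10.050000, coefficient = 4
x_10 = 3.7500, f(x_10) = 10.500000, coefficient = 1

I ≈ (0.225000/3) × 247.500000 = 18.562500
Exact value: 18.562500
Error: 0.000000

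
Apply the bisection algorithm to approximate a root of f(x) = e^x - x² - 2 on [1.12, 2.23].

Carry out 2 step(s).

f(x) = e^x - x² - 2
Initial interval: [1.12, 2.23]

Iteration 1:
  c_1 = (1.120000 + 2.230000)/2 = 1.675000
  f(c_1) = f(1.675000) = 0.533170
  f(a) × f(c) < 0, new interval: [1.120000, 1.675000]
Iteration 2:
  c_2 = (1.120000 + 1.675000)/2 = 1.397500
  f(c_2) = f(1.397500) = 0.092068
  f(a) × f(c) < 0, new interval: [1.120000, 1.397500]

After 2 iteration(s), the approximation is c_2 = 1.397500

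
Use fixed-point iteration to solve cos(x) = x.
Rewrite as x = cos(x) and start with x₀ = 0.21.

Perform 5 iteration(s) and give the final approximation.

Equation: cos(x) = x
Fixed-point form: x = cos(x)
x₀ = 0.21

x_1 = g(0.210000) = 0.978031
x_2 = g(0.978031) = 0.558657
x_3 = g(0.558657) = 0.847968
x_4 = g(0.847968) = 0.661509
x_5 = g(0.661509) = 0.789066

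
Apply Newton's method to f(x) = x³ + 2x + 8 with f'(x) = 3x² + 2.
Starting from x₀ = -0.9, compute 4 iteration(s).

f(x) = x³ + 2x + 8
f'(x) = 3x² + 2
x₀ = -0.9

Newton-Raphson formula: x_{n+1} = x_n - f(x_n)/f'(x_n)

Iteration 1:
  f(-0.900000) = 5.471000
  f'(-0.900000) = 4.430000
  x_1 = -0.900000 - 5.471000/4.430000 = -2.134989
Iteration 2:
  f(-2.134989) = -6.001633
  f'(-2.134989) = 15.674530
  x_2 = -2.134989 - (-6.001633)/15.674530 = -1.752098
Iteration 3:
  f(-1.752098) = -0.882869
  f'(-1.752098) = 11.209541
  x_3 = -1.752098 - (-0.882869)/11.209541 = -1.673337
Iteration 4:
  f(-1.673337) = -0.032117
  f'(-1.673337) = 10.400175
  x_4 = -1.673337 - (-0.032117)/10.400175 = -1.670249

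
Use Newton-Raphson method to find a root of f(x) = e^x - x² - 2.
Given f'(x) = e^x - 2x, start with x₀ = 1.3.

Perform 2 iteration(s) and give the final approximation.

f(x) = e^x - x² - 2
f'(x) = e^x - 2x
x₀ = 1.3

Newton-Raphson formula: x_{n+1} = x_n - f(x_n)/f'(x_n)

Iteration 1:
  f(1.300000) = -0.020703
  f'(1.300000) = 1.069297
  x_1 = 1.300000 - (-0.020703)/1.069297 = 1.319362
Iteration 2:
  f(1.319362) = 0.000317
  f'(1.319362) = 1.102309
  x_2 = 1.319362 - 0.000317/1.102309 = 1.319074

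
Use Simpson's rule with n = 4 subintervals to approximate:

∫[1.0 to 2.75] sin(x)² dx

f(x) = sin(x)²
a = 1.0, b = 2.75, n = 4
h = (b - a)/n = 0.437500

Simpson's rule: (h/3)[f(x₀) + 4f(x₁) + 2f(x₂) + ... + f(xₙ)]

x_0 = 1.0000, f(x_0) = 0.708073, coefficient = 1
x_1 = 1.4375, f(x_1) = 0.982337, coefficient = 4
x_2 = 1.8750, f(x_2) = 0.910280, coefficient = 2
x_3 = 2.3125, f(x_3) = 0.543639, coefficient = 4
x_4 = 2.7500, f(x_4) = 0.145665, coefficient = 1

I ≈ (0.437500/3) × 8.778202 = 1.280154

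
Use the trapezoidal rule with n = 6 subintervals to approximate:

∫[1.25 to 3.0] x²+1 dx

f(x) = x²+1
a = 1.25, b = 3.0, n = 6
h = (b - a)/n = 0.291667

Trapezoidal rule: (h/2)[f(x₀) + 2f(x₁) + 2f(x₂) + ... + f(xₙ)]

x_0 = 1.2500, f(x_0) = 2.562500, coefficient = 1
x_1 = 1.5417, f(x_1) = 3.376736, coefficient = 2
x_2 = 1.8333, f(x_2) = 4.361111, coefficient = 2
x_3 = 2.1250, f(x_3) = 5.515625, coefficient = 2
x_4 = 2.4167, f(x_4) = 6.840278, coefficient = 2
x_5 = 2.7083, f(x_5) = 8.335069, coefficient = 2
x_6 = 3.0000, f(x_6) = 10.000000, coefficient = 1

I ≈ (0.291667/2) × 69.420139 = 10.123770
Exact value: 10.098958
Error: 0.024812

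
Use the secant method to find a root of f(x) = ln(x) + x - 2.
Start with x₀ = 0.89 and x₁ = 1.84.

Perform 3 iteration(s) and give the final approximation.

f(x) = ln(x) + x - 2
x₀ = 0.89, x₁ = 1.84

Secant formula: x_{n+1} = x_n - f(x_n)(x_n - x_{n-1})/(f(x_n) - f(x_{n-1}))

Iteration 1:
  f(0.890000) = -1.226534
  f(1.840000) = 0.449766
  x_2 = 1.840000 - 0.449766×(1.840000 - 0.890000)/(0.449766 - (-1.226534))
       = 1.585107
Iteration 2:
  f(1.840000) = 0.449766
  f(1.585107) = 0.045759
  x_3 = 1.585107 - 0.045759×(1.585107 - 1.840000)/(0.045759 - 0.449766)
       = 1.556237
Iteration 3:
  f(1.585107) = 0.045759
  f(1.556237) = -0.001492
  x_4 = 1.556237 - (-0.001492)×(1.556237 - 1.585107)/(-0.001492 - 0.045759)
       = 1.557149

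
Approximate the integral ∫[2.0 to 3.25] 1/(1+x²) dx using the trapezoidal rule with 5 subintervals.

f(x) = 1/(1+x²)
a = 2.0, b = 3.25, n = 5
h = (b - a)/n = 0.250000

Trapezoidal rule: (h/2)[f(x₀) + 2f(x₁) + 2f(x₂) + ... + f(xₙ)]

x_0 = 2.0000, f(x_0) = 0.200000, coefficient = 1
x_1 = 2.2500, f(x_1) = 0.164948, coefficient = 2
x_2 = 2.5000, f(x_2) = 0.137931, coefficient = 2
x_3 = 2.7500, f(x_3) = 0.116788, coefficient = 2
x_4 = 3.0000, f(x_4) = 0.100000, coefficient = 2
x_5 = 3.2500, f(x_5) = 0.086486, coefficient = 1

I ≈ (0.250000/2) × 1.325822 = 0.165728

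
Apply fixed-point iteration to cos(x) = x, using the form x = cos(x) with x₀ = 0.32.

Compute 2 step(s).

Equation: cos(x) = x
Fixed-point form: x = cos(x)
x₀ = 0.32

x_1 = g(0.320000) = 0.949235
x_2 = g(0.949235) = 0.582305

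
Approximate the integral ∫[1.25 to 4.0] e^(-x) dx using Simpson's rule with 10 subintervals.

f(x) = e^(-x)
a = 1.25, b = 4.0, n = 10
h = (b - a)/n = 0.275000

Simpson's rule: (h/3)[f(x₀) + 4f(x₁) + 2f(x₂) + ... + f(xₙ)]

x_0 = 1.2500, f(x_0) = 0.286505, coefficient = 1
x_1 = 1.5250, f(x_1) = 0.217621, coefficient = 4
x_2 = 1.8000, f(x_2) = 0.165299, coefficient = 2
x_3 = 2.0750, f(x_3) = 0.125556, coefficient = 4
x_4 = 2.3500, f(x_4) = 0.095369, coefficient = 2
x_5 = 2.6250, f(x_5) = 0.072440, coefficient = 4
x_6 = 2.9000, f(x_6) = 0.055023, coefficient = 2
x_7 = 3.1750, f(x_7) = 0.041794, coefficient = 4
x_8 = 3.4500, f(x_8) = 0.031746, coefficient = 2
x_9 = 3.7250, f(x_9) = 0.024113, coefficient = 4
x_10 = 4.0000, f(x_10) = 0.018316, coefficient = 1

I ≈ (0.275000/3) × 2.925792 = 0.268198
Exact value: 0.268189
Error: 0.000008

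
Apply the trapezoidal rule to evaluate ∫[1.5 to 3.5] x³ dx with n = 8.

f(x) = x³
a = 1.5, b = 3.5, n = 8
h = (b - a)/n = 0.250000

Trapezoidal rule: (h/2)[f(x₀) + 2f(x₁) + 2f(x₂) + ... + f(xₙ)]

x_0 = 1.5000, f(x_0) = 3.375000, coefficient = 1
x_1 = 1.7500, f(x_1) = 5.359375, coefficient = 2
x_2 = 2.0000, f(x_2) = 8.000000, coefficient = 2
x_3 = 2.2500, f(x_3) = 11.390625, coefficient = 2
x_4 = 2.5000, f(x_4) = 15.625000, coefficient = 2
x_5 = 2.7500, f(x_5) = 20.796875, coefficient = 2
x_6 = 3.0000, f(x_6) = 27.000000, coefficient = 2
x_7 = 3.2500, f(x_7) = 34.328125, coefficient = 2
x_8 = 3.5000, f(x_8) = 42.875000, coefficient = 1

I ≈ (0.250000/2) × 291.250000 = 36.406250
Exact value: 36.250000
Error: 0.156250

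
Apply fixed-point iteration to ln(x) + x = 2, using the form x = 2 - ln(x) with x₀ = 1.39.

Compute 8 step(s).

Equation: ln(x) + x = 2
Fixed-point form: x = 2 - ln(x)
x₀ = 1.39

x_1 = g(1.390000) = 1.670696
x_2 = g(1.670696) = 1.486760
x_3 = g(1.486760) = 1.603401
x_4 = g(1.603401) = 1.527873
x_5 = g(1.527873) = 1.576123
x_6 = g(1.576123) = 1.545032
x_7 = g(1.545032) = 1.564956
x_8 = g(1.564956) = 1.552143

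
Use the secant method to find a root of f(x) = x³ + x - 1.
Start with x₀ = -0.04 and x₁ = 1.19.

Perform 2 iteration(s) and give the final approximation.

f(x) = x³ + x - 1
x₀ = -0.04, x₁ = 1.19

Secant formula: x_{n+1} = x_n - f(x_n)(x_n - x_{n-1})/(f(x_n) - f(x_{n-1}))

Iteration 1:
  f(-0.040000) = -1.040064
  f(1.190000) = 1.875159
  x_2 = 1.190000 - 1.875159×(1.190000 - (-0.040000))/(1.875159 - (-1.040064))
       = 0.398827
Iteration 2:
  f(1.190000) = 1.875159
  f(0.398827) = -0.537734
  x_3 = 0.398827 - (-0.537734)×(0.398827 - 1.190000)/(-0.537734 - 1.875159)
       = 0.575147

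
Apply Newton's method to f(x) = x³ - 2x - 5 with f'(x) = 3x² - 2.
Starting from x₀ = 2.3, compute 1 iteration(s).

f(x) = x³ - 2x - 5
f'(x) = 3x² - 2
x₀ = 2.3

Newton-Raphson formula: x_{n+1} = x_n - f(x_n)/f'(x_n)

Iteration 1:
  f(2.300000) = 2.567000
  f'(2.300000) = 13.870000
  x_1 = 2.300000 - 2.567000/13.870000 = 2.114924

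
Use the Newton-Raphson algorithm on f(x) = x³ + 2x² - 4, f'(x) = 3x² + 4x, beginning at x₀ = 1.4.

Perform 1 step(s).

f(x) = x³ + 2x² - 4
f'(x) = 3x² + 4x
x₀ = 1.4

Newton-Raphson formula: x_{n+1} = x_n - f(x_n)/f'(x_n)

Iteration 1:
  f(1.400000) = 2.664000
  f'(1.400000) = 11.480000
  x_1 = 1.400000 - 2.664000/11.480000 = 1.167944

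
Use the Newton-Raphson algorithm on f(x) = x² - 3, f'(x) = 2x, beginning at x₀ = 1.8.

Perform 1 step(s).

f(x) = x² - 3
f'(x) = 2x
x₀ = 1.8

Newton-Raphson formula: x_{n+1} = x_n - f(x_n)/f'(x_n)

Iteration 1:
  f(1.800000) = 0.240000
  f'(1.800000) = 3.600000
  x_1 = 1.800000 - 0.240000/3.600000 = 1.733333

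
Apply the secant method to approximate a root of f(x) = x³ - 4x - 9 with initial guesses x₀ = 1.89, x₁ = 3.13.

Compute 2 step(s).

f(x) = x³ - 4x - 9
x₀ = 1.89, x₁ = 3.13

Secant formula: x_{n+1} = x_n - f(x_n)(x_n - x_{n-1})/(f(x_n) - f(x_{n-1}))

Iteration 1:
  f(1.890000) = -9.808731
  f(3.130000) = 9.144297
  x_2 = 3.130000 - 9.144297×(3.130000 - 1.890000)/(9.144297 - (-9.808731))
       = 2.531735
Iteration 2:
  f(3.130000) = 9.144297
  f(2.531735) = -2.899319
  x_3 = 2.531735 - (-2.899319)×(2.531735 - 3.130000)/(-2.899319 - 9.144297)
       = 2.675758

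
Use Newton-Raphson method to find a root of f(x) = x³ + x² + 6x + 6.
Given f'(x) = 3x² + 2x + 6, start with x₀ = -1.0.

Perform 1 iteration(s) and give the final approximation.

f(x) = x³ + x² + 6x + 6
f'(x) = 3x² + 2x + 6
x₀ = -1.0

Newton-Raphson formula: x_{n+1} = x_n - f(x_n)/f'(x_n)

Iteration 1:
  f(-1.000000) = 0.000000
  f'(-1.000000) = 7.000000
  x_1 = -1.000000 - 0.000000/7.000000 = -1.000000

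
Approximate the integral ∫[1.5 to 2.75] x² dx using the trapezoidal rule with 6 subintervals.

f(x) = x²
a = 1.5, b = 2.75, n = 6
h = (b - a)/n = 0.208333

Trapezoidal rule: (h/2)[f(x₀) + 2f(x₁) + 2f(x₂) + ... + f(xₙ)]

x_0 = 1.5000, f(x_0) = 2.250000, coefficient = 1
x_1 = 1.7083, f(x_1) = 2.918403, coefficient = 2
x_2 = 1.9167, f(x_2) = 3.673611, coefficient = 2
x_3 = 2.1250, f(x_3) = 4.515625, coefficient = 2
x_4 = 2.3333, f(x_4) = 5.444444, coefficient = 2
x_5 = 2.5417, f(x_5) = 6.460069, coefficient = 2
x_6 = 2.7500, f(x_6) = 7.562500, coefficient = 1

I ≈ (0.208333/2) × 55.836806 = 5.816334
Exact value: 5.807292
Error: 0.009042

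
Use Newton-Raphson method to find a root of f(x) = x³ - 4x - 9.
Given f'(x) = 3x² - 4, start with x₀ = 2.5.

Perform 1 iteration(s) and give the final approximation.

f(x) = x³ - 4x - 9
f'(x) = 3x² - 4
x₀ = 2.5

Newton-Raphson formula: x_{n+1} = x_n - f(x_n)/f'(x_n)

Iteration 1:
  f(2.500000) = -3.375000
  f'(2.500000) = 14.750000
  x_1 = 2.500000 - (-3.375000)/14.750000 = 2.728814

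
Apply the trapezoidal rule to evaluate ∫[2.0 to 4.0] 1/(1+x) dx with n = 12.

f(x) = 1/(1+x)
a = 2.0, b = 4.0, n = 12
h = (b - a)/n = 0.166667

Trapezoidal rule: (h/2)[f(x₀) + 2f(x₁) + 2f(x₂) + ... + f(xₙ)]

x_0 = 2.0000, f(x_0) = 0.333333, coefficient = 1
x_1 = 2.1667, f(x_1) = 0.315789, coefficient = 2
x_2 = 2.3333, f(x_2) = 0.300000, coefficient = 2
x_3 = 2.5000, f(x_3) = 0.285714, coefficient = 2
x_4 = 2.6667, f(x_4) = 0.272727, coefficient = 2
x_5 = 2.8333, f(x_5) = 0.260870, coefficient = 2
x_6 = 3.0000, f(x_6) = 0.250000, coefficient = 2
x_7 = 3.1667, f(x_7) = 0.240000, coefficient = 2
x_8 = 3.3333, f(x_8) = 0.230769, coefficient = 2
x_9 = 3.5000, f(x_9) = 0.222222, coefficient = 2
x_10 = 3.6667, f(x_10) = 0.214286, coefficient = 2
x_11 = 3.8333, f(x_11) = 0.206897, coefficient = 2
x_12 = 4.0000, f(x_12) = 0.200000, coefficient = 1

I ≈ (0.166667/2) × 6.131882 = 0.510990
Exact value: 0.510826
Error: 0.000165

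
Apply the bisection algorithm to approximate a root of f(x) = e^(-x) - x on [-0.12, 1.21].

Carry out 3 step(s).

f(x) = e^(-x) - x
Initial interval: [-0.12, 1.21]

Iteration 1:
  c_1 = (-0.120000 + 1.210000)/2 = 0.545000
  f(c_1) = f(0.545000) = 0.034842
  f(a) × f(c) ≥ 0, new interval: [0.545000, 1.210000]
Iteration 2:
  c_2 = (0.545000 + 1.210000)/2 = 0.877500
  f(c_2) = f(0.877500) = -0.461679
  f(a) × f(c) < 0, new interval: [0.545000, 0.877500]
Iteration 3:
  c_3 = (0.545000 + 0.877500)/2 = 0.711250
  f(c_3) = f(0.711250) = -0.220220
  f(a) × f(c) < 0, new interval: [0.545000, 0.711250]

After 3 iteration(s), the approximation is c_3 = 0.711250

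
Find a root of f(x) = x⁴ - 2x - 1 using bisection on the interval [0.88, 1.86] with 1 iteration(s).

f(x) = x⁴ - 2x - 1
Initial interval: [0.88, 1.86]

Iteration 1:
  c_1 = (0.880000 + 1.860000)/2 = 1.370000
  f(c_1) = f(1.370000) = -0.217246
  f(a) × f(c) ≥ 0, new interval: [1.370000, 1.860000]

After 1 iteration(s), the approximation is c_1 = 1.370000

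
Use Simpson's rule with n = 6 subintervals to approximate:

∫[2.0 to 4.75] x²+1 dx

f(x) = x²+1
a = 2.0, b = 4.75, n = 6
h = (b - a)/n = 0.458333

Simpson's rule: (h/3)[f(x₀) + 4f(x₁) + 2f(x₂) + ... + f(xₙ)]

x_0 = 2.0000, f(x_0) = 5.000000, coefficient = 1
x_1 = 2.4583, f(x_1) = 7.043403, coefficient = 4
x_2 = 2.9167, f(x_2) = 9.506944, coefficient = 2
x_3 = 3.3750, f(x_3) = 12.390625, coefficient = 4
x_4 = 3.8333, f(x_4) = 15.694444, coefficient = 2
x_5 = 4.2917, f(x_5) = 19.418403, coefficient = 4
x_6 = 4.7500, f(x_6) = 23.562500, coefficient = 1

I ≈ (0.458333/3) × 234.375000 = 35.807292
Exact value: 35.807292
Error: 0.000000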